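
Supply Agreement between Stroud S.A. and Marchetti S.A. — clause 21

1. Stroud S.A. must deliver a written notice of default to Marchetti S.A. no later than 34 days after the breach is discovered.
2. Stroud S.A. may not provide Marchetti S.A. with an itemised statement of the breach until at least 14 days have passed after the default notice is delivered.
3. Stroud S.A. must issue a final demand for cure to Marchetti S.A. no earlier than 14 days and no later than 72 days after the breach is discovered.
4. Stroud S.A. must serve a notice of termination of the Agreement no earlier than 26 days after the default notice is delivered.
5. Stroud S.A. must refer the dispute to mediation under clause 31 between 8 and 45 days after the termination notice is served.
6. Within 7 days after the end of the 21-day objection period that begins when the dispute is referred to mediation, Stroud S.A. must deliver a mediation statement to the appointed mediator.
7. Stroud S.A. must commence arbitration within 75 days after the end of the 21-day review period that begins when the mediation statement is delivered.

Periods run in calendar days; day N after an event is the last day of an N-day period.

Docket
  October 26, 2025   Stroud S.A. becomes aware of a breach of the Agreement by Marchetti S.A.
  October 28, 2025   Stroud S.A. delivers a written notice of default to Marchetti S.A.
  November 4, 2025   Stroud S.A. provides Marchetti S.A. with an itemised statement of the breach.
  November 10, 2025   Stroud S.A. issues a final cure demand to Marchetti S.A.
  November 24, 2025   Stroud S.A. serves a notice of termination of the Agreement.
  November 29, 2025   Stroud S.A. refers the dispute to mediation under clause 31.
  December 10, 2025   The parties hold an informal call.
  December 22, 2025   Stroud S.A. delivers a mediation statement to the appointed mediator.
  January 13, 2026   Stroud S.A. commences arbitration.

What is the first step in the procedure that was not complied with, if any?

(1) due by October 26, 2025 + 34 days = November 29, 2025; done October 28, 2025 — timely.
(2) permitted from October 28, 2025 + 14 days = November 11, 2025 onward; acted on November 4, 2025, 7 days prematurely.
That is the first point of non-compliance.

Step 2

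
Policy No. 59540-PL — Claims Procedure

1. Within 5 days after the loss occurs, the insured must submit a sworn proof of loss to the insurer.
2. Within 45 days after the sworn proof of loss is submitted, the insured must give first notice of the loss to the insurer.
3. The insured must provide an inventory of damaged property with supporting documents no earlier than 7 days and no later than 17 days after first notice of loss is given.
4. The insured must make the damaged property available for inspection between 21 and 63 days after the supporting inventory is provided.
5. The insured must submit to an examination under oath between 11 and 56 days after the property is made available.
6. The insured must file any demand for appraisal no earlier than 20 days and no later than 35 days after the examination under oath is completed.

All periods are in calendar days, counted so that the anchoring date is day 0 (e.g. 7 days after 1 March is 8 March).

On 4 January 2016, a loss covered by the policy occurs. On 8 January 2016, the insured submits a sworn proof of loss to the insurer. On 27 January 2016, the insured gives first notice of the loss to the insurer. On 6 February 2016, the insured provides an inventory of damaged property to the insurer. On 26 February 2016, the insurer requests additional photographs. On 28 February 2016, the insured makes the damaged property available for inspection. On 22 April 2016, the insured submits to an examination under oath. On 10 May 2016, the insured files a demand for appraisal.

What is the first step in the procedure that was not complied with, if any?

Step 6

Step 1 — counting 5 days from 4 January 2016 (when the loss occurs) gives a deadline of 9 January 2016; completed 8 January 2016, before the deadline.
Step 2 — counting 45 days from 8 January 2016 (when the sworn proof of loss is submitted) gives a deadline of 22 February 2016; done 27 January 2016 — timely.
Step 3 — 7 and 17 days from 27 January 2016 (when first notice of loss is given) are 3 February 2016 and 13 February 2016 respectively; done 6 February 2016, which is between those dates.
Step 4 — 21 and 63 days from 6 February 2016 (when the supporting inventory is provided) are 27 February 2016 and 9 April 2016 respectively; done 28 February 2016 — within the window.
Step 5 — 11 and 56 days from 28 February 2016 (when the property is made available) are 10 March 2016 and 24 April 2016 respectively; done 22 April 2016, which is between those dates.
Step 6 — 20 and 35 days from 22 April 2016 (when the examination under oath is completed) are 12 May 2016 and 27 May 2016 respectively; done 10 May 2016 — 2 days before the window opened.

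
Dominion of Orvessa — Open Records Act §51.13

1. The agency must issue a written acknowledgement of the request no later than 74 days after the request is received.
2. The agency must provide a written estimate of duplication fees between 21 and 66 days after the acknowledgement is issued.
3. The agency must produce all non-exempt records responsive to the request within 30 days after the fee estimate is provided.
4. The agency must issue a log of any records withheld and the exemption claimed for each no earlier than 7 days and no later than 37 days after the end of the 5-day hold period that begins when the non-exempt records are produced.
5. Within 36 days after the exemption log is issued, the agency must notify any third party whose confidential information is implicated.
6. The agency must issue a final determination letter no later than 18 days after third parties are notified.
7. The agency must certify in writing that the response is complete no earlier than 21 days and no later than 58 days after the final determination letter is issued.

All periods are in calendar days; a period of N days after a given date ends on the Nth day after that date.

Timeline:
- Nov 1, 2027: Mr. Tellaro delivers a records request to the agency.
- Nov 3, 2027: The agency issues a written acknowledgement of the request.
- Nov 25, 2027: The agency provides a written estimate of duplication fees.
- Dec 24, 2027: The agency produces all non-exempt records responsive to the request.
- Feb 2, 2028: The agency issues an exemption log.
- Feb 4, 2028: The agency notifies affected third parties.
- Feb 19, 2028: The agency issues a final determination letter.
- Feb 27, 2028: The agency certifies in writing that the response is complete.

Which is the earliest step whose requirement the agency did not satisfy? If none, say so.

Step 7

(1) due by Nov 1, 2027 + 74 days = Jan 14, 2028; completed Nov 3, 2027, before the deadline.
(2) the permitted window runs from Nov 3, 2027 + 21 = Nov 24, 2027 to Nov 3, 2027 + 66 = Jan 8, 2028; done Nov 25, 2027 — within the window.
(3) due by Nov 25, 2027 + 30 days = Dec 25, 2027; done Dec 24, 2027 — timely.
(4) the permitted window runs from Dec 29, 2027 + 7 = Jan 5, 2028 to Dec 29, 2027 + 37 = Feb 4, 2028; Feb 2, 2028 falls inside that range.
(5) due by Feb 2, 2028 + 36 days = Mar 9, 2028; Feb 4, 2028 is within that limit.
(6) due by Feb 4, 2028 + 18 days = Feb 22, 2028; Feb 19, 2028 is within that limit.
(7) the permitted window runs from Feb 19, 2028 + 21 = Mar 11, 2028 to Feb 19, 2028 + 58 = Apr 17, 2028; done Feb 27, 2028 — 13 days before the window opened.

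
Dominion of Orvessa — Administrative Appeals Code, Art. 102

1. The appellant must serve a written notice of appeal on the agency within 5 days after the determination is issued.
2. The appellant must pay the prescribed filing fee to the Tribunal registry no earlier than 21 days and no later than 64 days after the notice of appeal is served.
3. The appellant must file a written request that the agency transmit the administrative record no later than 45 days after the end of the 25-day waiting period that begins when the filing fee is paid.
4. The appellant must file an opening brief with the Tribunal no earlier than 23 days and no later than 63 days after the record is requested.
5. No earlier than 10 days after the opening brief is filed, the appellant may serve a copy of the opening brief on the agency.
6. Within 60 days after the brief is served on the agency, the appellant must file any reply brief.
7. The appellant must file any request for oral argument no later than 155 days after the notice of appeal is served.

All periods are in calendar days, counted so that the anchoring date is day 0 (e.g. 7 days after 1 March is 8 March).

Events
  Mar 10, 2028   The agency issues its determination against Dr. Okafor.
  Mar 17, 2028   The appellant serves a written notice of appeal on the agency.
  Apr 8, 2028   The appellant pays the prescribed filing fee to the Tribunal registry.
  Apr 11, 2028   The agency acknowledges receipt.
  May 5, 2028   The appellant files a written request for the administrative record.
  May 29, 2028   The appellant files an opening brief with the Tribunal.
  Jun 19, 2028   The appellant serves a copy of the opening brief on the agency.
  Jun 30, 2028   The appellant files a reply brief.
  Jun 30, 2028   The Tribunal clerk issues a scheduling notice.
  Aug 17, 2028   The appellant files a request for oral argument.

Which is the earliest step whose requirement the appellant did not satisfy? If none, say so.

(1) due by Mar 10, 2028 + 5 days = Mar 15, 2028; done Mar 17, 2028 — 2 days late.

Step 1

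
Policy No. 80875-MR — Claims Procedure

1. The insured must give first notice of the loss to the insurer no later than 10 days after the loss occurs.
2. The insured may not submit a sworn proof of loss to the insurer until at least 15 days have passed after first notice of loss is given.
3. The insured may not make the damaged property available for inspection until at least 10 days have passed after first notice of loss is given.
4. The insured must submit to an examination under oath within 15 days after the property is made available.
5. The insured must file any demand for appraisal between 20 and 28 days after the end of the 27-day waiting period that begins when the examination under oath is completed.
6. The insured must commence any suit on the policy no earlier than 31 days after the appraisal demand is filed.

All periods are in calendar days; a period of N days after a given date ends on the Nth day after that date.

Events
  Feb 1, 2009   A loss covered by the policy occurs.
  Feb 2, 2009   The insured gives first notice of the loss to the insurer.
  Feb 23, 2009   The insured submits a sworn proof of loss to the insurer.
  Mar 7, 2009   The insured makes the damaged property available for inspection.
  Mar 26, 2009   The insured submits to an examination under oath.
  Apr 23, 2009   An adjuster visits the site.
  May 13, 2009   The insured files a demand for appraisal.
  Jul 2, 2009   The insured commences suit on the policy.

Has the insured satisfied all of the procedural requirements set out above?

Step 1: 10 days after Feb 1, 2009 (when the loss occurs) is Feb 11, 2009; completed Feb 2, 2009, before the deadline.
Step 2: the earliest permitted date is 15 days after Feb 2, 2009 (when first notice of loss is given), i.e. Feb 17, 2009; done Feb 23, 2009, after the minimum wait.
Step 3: the earliest permitted date is 10 days after Feb 2, 2009 (when first notice of loss is given), i.e. Feb 12, 2009; done Mar 7, 2009, after the minimum wait.
Step 4: 15 days after Mar 7, 2009 (when the property is made available) is Mar 22, 2009; not done until Mar 26, 2009, 4 days after the deadline.
The analysis stops there.

No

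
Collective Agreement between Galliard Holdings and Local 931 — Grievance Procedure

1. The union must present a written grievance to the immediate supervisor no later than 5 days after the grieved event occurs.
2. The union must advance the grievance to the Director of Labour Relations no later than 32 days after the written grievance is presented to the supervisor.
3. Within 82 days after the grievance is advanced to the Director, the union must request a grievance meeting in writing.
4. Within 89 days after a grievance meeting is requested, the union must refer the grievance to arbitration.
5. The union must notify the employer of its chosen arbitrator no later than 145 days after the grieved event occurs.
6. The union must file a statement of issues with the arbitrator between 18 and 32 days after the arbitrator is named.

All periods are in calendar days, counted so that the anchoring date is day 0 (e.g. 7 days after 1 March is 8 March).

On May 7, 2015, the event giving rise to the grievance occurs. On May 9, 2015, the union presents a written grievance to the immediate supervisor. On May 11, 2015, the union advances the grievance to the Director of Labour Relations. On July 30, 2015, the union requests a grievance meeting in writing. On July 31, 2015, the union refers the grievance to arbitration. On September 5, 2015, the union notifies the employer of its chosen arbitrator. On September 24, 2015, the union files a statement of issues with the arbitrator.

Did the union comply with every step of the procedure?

(1) due by May 7, 2015 + 5 days = May 12, 2015; completed May 9, 2015, before the deadline.
(2) due by May 9, 2015 + 32 days = June 10, 2015; May 11, 2015 is within that limit.
(3) due by May 11, 2015 + 82 days = August 1, 2015; completed July 30, 2015, before the deadline.
(4) due by July 30, 2015 + 89 days = October 27, 2015; July 31, 2015 is within that limit.
(5) due by May 7, 2015 + 145 days = September 29, 2015; done September 5, 2015 — timely.
(6) the permitted window runs from September 5, 2015 + 18 = September 23, 2015 to September 5, 2015 + 32 = October 7, 2015; done September 24, 2015, which is between those dates.

Yes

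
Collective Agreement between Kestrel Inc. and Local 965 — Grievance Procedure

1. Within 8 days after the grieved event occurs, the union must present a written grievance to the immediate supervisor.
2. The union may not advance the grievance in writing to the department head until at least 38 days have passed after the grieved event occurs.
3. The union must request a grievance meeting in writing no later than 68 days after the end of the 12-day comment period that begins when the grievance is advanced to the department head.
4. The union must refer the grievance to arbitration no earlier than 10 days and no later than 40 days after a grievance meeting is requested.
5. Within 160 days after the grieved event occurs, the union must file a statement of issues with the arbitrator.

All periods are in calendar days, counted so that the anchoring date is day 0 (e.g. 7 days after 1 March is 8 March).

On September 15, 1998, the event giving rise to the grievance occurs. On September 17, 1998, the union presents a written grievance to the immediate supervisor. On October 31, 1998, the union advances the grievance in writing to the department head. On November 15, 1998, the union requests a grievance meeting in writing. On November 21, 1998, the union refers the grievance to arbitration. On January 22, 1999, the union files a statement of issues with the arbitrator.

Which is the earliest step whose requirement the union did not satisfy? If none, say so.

Step 1: 8 days after September 15, 1998 (when the grieved event occurs) is September 23, 1998; done September 17, 1998 — timely.
Step 2: the earliest permitted date is 38 days after September 15, 1998 (when the grieved event occurs), i.e. October 23, 1998; October 31, 1998 is on or after that date.
Step 3: 68 days after November 12, 1998 (end of the 12-day comment period, which began when the grievance is advanced to the department head on October 31, 1998) is January 19, 1999; completed November 15, 1998, before the deadline.
Step 4: the window is 10–40 days after November 15, 1998 (when a grievance meeting is requested), so November 25, 1998 through December 25, 1998; done November 21, 1998 — 4 days before the window opened.
That is the first point of non-compliance.

Step 4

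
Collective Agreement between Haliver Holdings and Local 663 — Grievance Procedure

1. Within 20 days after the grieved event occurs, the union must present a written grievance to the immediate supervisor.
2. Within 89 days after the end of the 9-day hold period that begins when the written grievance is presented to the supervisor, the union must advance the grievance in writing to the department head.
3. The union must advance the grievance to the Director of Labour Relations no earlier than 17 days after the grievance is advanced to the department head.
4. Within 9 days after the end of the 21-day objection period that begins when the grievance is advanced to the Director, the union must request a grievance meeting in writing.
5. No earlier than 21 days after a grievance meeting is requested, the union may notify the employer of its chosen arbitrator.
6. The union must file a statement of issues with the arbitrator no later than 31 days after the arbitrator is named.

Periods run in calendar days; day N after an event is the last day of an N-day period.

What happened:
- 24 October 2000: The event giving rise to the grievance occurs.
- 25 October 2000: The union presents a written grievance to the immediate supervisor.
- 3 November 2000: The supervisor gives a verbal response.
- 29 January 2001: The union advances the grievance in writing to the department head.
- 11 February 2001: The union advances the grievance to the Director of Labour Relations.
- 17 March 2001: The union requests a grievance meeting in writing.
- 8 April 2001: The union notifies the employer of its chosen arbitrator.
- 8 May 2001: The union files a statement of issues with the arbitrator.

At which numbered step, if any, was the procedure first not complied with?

(1) due by 24 October 2000 + 20 days = 13 November 2000; done 25 October 2000 — timely.
(2) due by 3 November 2000 + 89 days = 31 January 2001; done 29 January 2001 — timely.
(3) permitted from 29 January 2001 + 17 days = 15 February 2001 onward; 11 February 2001 is 4 days before the earliest permitted date.

Step 3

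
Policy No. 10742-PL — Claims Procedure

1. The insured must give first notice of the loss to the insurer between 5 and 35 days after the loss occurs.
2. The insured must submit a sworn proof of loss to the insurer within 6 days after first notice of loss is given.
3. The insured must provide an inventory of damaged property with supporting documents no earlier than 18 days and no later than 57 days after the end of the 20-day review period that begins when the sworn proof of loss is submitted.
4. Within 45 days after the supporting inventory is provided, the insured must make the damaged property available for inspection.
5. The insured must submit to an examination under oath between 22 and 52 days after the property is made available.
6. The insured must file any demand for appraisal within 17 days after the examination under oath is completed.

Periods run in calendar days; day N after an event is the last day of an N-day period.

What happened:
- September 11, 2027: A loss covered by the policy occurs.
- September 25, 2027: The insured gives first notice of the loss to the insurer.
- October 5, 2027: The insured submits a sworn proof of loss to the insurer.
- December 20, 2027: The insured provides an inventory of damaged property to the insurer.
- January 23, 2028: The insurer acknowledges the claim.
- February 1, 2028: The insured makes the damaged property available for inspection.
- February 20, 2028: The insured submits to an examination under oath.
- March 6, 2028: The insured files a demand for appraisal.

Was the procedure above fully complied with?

No

Step 1: the window is 5–35 days after September 11, 2027 (when the loss occurs), so September 16, 2027 through October 16, 2027; done September 25, 2027, which is between those dates.
Step 2: 6 days after September 25, 2027 (when first notice of loss is given) is October 1, 2027; done October 5, 2027 — 4 days late.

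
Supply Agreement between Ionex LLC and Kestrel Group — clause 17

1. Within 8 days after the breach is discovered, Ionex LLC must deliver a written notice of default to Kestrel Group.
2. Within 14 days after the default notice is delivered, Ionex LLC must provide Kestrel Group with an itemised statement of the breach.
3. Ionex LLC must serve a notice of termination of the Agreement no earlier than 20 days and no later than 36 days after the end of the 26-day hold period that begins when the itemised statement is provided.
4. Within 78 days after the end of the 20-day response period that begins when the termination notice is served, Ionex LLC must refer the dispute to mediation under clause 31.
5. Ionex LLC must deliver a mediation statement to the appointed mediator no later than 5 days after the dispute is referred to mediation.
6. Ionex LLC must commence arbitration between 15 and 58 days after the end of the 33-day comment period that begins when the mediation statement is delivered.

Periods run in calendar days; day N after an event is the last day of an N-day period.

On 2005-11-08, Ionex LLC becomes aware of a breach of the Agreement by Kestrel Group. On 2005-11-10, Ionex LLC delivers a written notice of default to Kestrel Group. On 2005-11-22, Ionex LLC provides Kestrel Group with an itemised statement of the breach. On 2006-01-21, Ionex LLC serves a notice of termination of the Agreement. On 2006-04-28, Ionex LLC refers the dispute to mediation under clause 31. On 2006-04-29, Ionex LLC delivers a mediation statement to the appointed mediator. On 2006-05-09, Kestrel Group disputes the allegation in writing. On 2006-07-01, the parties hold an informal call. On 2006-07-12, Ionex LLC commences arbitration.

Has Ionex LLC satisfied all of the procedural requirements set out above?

Yes

Step 1: 8 days after 2005-11-08 (when the breach is discovered) is 2005-11-16; done 2005-11-10 — timely.
Step 2: 14 days after 2005-11-10 (when the default notice is delivered) is 2005-11-24; completed 2005-11-22, before the deadline.
Step 3: the window is 20–36 days after 2005-12-18 (end of the 26-day hold period, which began when the itemised statement is provided on 2005-11-22), so 2006-01-07 through 2006-01-23; 2006-01-21 falls inside that range.
Step 4: 78 days after 2006-02-10 (end of the 20-day response period, which began when the termination notice is served on 2006-01-21) is 2006-04-29; done 2006-04-28 — timely.
Step 5: 5 days after 2006-04-28 (when the dispute is referred to mediation) is 2006-05-03; 2006-04-29 is within that limit.
Step 6: the window is 15–58 days after 2006-06-01 (end of the 33-day comment period, which began when the mediation statement is delivered on 2006-04-29), so 2006-06-16 through 2006-07-29; done 2006-07-12, which is between those dates.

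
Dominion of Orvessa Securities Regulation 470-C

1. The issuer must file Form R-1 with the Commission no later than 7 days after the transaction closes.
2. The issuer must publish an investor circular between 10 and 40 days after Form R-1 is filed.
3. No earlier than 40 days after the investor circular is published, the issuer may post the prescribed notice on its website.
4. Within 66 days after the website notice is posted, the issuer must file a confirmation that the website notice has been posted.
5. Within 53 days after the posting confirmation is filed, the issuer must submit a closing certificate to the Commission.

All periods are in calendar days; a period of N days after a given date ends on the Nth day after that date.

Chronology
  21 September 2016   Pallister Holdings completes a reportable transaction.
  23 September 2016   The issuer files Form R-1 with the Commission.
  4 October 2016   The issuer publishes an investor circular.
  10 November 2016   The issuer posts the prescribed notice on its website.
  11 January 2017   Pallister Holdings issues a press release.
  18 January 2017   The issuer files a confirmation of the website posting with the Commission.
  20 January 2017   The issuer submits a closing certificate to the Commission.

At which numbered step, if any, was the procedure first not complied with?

Step 3

Step 1: 7 days after 21 September 2016 (when the transaction closes) is 28 September 2016; completed 23 September 2016, before the deadline.
Step 2: the window is 10–40 days after 23 September 2016 (when Form R-1 is filed), so 3 October 2016 through 2 November 2016; done 4 October 2016, which is between those dates.
Step 3: the earliest permitted date is 40 days after 4 October 2016 (when the investor circular is published), i.e. 13 November 2016; 10 November 2016 is 3 days before the earliest permitted date.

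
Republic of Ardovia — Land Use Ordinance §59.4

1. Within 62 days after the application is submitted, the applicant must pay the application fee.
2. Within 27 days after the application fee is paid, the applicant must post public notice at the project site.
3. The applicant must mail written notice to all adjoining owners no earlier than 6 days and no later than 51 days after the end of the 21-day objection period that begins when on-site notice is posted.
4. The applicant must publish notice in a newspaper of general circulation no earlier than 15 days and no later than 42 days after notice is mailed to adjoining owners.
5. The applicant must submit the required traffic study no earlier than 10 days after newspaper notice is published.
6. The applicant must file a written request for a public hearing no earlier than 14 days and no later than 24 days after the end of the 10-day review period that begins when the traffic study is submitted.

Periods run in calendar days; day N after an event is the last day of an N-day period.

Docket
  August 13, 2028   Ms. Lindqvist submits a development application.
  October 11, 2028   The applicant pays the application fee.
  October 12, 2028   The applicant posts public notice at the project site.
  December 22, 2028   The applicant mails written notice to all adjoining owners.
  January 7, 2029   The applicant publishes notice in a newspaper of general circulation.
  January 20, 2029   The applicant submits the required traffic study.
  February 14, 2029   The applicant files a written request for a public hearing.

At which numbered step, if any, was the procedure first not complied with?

None — every step was satisfied

Step 1: 62 days after August 13, 2028 (when the application is submitted) is October 14, 2028; completed October 11, 2028, before the deadline.
Step 2: 27 days after October 11, 2028 (when the application fee is paid) is November 7, 2028; October 12, 2028 is within that limit.
Step 3: the window is 6–51 days after November 2, 2028 (end of the 21-day objection period, which began when on-site notice is posted on October 12, 2028), so November 8, 2028 through December 23, 2028; done December 22, 2028, which is between those dates.
Step 4: the window is 15–42 days after December 22, 2028 (when notice is mailed to adjoining owners), so January 6, 2029 through February 2, 2029; done January 7, 2029, which is between those dates.
Step 5: the earliest permitted date is 10 days after January 7, 2029 (when newspaper notice is published), i.e. January 17, 2029; done January 20, 2029 — permitted.
Step 6: the window is 14–24 days after January 30, 2029 (end of the 10-day review period, which began when the traffic study is submitted on January 20, 2029), so February 13, 2029 through February 23, 2029; done February 14, 2029, which is between those dates.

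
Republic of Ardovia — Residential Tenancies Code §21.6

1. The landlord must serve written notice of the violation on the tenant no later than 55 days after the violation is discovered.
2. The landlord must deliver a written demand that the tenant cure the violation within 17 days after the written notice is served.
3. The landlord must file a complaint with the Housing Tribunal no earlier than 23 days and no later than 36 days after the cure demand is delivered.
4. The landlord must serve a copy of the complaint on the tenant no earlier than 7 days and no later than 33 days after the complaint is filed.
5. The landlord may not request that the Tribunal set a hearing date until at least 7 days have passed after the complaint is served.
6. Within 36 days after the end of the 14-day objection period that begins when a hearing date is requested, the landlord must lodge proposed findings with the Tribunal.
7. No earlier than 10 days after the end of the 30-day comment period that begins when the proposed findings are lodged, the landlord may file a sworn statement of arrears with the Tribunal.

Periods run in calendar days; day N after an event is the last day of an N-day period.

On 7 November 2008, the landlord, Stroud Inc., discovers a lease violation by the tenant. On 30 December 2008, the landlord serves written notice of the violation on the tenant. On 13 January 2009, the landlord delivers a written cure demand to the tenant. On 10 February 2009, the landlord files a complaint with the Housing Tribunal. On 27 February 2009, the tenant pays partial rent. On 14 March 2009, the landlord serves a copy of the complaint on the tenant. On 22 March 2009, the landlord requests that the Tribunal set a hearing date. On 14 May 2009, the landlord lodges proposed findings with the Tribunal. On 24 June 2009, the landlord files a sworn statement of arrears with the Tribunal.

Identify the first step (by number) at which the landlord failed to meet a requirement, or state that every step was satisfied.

Step 6

Step 1 — counting 55 days from 7 November 2008 (when the violation is discovered) gives a deadline of 1 January 2009; completed 30 December 2008, before the deadline.
Step 2 — counting 17 days from 30 December 2008 (when the written notice is served) gives a deadline of 16 January 2009; done 13 January 2009 — timely.
Step 3 — 23 and 36 days from 13 January 2009 (when the cure demand is delivered) are 5 February 2009 and 18 February 2009 respectively; 10 February 2009 falls inside that range.
Step 4 — 7 and 33 days from 10 February 2009 (when the complaint is filed) are 17 February 2009 and 15 March 2009 respectively; 14 March 2009 falls inside that range.
Step 5 — must wait 7 days from 14 March 2009 (when the complaint is served), so not before 21 March 2009; 22 March 2009 is on or after that date.
Step 6 — counting 36 days from 5 April 2009 (end of the 14-day objection period, which began when a hearing date is requested on 22 March 2009) gives a deadline of 11 May 2009; 14 May 2009 misses that deadline by 3 days.
Later steps need not be reached.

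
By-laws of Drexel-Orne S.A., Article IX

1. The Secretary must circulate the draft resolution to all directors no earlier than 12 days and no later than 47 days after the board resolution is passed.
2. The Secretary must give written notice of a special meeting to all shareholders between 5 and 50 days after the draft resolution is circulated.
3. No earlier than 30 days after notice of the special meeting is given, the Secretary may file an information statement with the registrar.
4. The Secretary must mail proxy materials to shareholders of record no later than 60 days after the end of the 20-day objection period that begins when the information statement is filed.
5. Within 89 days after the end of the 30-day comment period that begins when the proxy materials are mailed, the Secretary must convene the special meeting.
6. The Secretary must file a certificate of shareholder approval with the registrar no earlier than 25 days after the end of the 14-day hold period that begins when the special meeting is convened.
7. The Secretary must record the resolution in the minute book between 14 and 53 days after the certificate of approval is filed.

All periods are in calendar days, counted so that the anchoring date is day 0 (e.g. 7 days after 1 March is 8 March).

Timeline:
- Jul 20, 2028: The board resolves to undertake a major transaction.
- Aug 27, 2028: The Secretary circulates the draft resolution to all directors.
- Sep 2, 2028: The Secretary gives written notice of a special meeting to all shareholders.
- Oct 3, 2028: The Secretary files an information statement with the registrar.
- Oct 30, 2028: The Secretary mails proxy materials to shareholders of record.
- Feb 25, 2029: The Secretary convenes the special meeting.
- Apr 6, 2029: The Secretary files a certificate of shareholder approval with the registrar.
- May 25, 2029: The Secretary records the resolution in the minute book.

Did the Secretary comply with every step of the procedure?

Yes

Step 1 — 12 and 47 days from Jul 20, 2028 (when the board resolution is passed) are Aug 1, 2028 and Sep 5, 2028 respectively; done Aug 27, 2028 — within the window.
Step 2 — 5 and 50 days from Aug 27, 2028 (when the draft resolution is circulated) are Sep 1, 2028 and Oct 16, 2028 respectively; done Sep 2, 2028 — within the window.
Step 3 — must wait 30 days from Sep 2, 2028 (when notice of the special meeting is given), so not before Oct 2, 2028; done Oct 3, 2028, after the minimum wait.
Step 4 — counting 60 days from Oct 23, 2028 (end of the 20-day objection period, which began when the information statement is filed on Oct 3, 2028) gives a deadline of Dec 22, 2028; completed Oct 30, 2028, before the deadline.
Step 5 — counting 89 days from Nov 29, 2028 (end of the 30-day comment period, which began when the proxy materials are mailed on Oct 30, 2028) gives a deadline of Feb 26, 2029; done Feb 25, 2029 — timely.
Step 6 — must wait 25 days from Mar 11, 2029 (end of the 14-day hold period, which began when the special meeting is convened on Feb 25, 2029), so not before Apr 5, 2029; Apr 6, 2029 is on or after that date.
Step 7 — 14 and 53 days from Apr 6, 2029 (when the certificate of approval is filed) are Apr 20, 2029 and May 29, 2029 respectively; done May 25, 2029 — within the window.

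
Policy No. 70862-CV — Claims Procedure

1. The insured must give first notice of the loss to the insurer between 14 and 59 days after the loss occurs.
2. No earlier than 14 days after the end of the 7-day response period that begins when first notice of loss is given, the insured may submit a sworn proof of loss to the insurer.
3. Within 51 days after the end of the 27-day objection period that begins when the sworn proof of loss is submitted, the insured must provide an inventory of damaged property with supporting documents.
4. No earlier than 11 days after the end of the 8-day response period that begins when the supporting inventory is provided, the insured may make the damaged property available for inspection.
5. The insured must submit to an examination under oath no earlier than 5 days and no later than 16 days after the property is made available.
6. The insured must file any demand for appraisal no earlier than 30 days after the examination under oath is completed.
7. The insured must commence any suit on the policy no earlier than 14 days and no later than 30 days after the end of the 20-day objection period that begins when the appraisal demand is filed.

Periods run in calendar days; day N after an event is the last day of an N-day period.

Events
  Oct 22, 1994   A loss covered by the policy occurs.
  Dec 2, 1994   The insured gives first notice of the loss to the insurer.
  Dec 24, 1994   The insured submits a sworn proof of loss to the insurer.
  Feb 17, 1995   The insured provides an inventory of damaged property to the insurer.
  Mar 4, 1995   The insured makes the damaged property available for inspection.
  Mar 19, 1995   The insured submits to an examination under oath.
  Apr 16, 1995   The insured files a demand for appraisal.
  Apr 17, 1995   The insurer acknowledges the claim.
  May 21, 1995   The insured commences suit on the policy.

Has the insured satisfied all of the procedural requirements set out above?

No

(1) the permitted window runs from Oct 22, 1994 + 14 = Nov 5, 1994 to Oct 22, 1994 + 59 = Dec 20, 1994; Dec 2, 1994 falls inside that range.
(2) permitted from Dec 9, 1994 + 14 days = Dec 23, 1994 onward; done Dec 24, 1994 — permitted.
(3) due by Jan 20, 1995 + 51 days = Mar 12, 1995; Feb 17, 1995 is within that limit.
(4) permitted from Feb 25, 1995 + 11 days = Mar 8, 1995 onward; Mar 4, 1995 is 4 days before the earliest permitted date.
The analysis stops there.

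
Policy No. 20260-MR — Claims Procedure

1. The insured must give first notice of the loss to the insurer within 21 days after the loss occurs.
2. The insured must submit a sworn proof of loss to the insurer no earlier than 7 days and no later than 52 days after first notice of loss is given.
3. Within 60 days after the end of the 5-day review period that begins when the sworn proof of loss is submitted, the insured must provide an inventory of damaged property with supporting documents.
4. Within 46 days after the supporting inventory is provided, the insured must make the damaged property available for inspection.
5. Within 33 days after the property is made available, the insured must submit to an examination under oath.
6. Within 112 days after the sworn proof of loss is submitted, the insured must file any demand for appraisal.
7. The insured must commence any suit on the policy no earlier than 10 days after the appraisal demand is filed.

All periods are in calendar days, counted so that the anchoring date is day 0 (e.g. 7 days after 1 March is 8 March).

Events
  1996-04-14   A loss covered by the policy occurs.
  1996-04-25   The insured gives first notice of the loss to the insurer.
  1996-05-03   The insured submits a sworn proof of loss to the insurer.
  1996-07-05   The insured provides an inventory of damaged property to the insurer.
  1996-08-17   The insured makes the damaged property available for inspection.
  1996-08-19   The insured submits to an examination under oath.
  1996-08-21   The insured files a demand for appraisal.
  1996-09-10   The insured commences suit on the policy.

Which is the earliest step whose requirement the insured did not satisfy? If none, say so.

Step 1: 21 days after 1996-04-14 (when the loss occurs) is 1996-05-05; done 1996-04-25 — timely.
Step 2: the window is 7–52 days after 1996-04-25 (when first notice of loss is given), so 1996-05-02 through 1996-06-16; done 1996-05-03, which is between those dates.
Step 3: 60 days after 1996-05-08 (end of the 5-day review period, which began when the sworn proof of loss is submitted on 1996-05-03) is 1996-07-07; 1996-07-05 is within that limit.
Step 4: 46 days after 1996-07-05 (when the supporting inventory is provided) is 1996-08-20; 1996-08-17 is within that limit.
Step 5: 33 days after 1996-08-17 (when the property is made available) is 1996-09-19; done 1996-08-19 — timely.
Step 6: 112 days after 1996-05-03 (when the sworn proof of loss is submitted) is 1996-08-23; completed 1996-08-21, before the deadline.
Step 7: the earliest permitted date is 10 days after 1996-08-21 (when the appraisal demand is filed), i.e. 1996-08-31; done 1996-09-10, after the minimum wait.

None — every step was satisfied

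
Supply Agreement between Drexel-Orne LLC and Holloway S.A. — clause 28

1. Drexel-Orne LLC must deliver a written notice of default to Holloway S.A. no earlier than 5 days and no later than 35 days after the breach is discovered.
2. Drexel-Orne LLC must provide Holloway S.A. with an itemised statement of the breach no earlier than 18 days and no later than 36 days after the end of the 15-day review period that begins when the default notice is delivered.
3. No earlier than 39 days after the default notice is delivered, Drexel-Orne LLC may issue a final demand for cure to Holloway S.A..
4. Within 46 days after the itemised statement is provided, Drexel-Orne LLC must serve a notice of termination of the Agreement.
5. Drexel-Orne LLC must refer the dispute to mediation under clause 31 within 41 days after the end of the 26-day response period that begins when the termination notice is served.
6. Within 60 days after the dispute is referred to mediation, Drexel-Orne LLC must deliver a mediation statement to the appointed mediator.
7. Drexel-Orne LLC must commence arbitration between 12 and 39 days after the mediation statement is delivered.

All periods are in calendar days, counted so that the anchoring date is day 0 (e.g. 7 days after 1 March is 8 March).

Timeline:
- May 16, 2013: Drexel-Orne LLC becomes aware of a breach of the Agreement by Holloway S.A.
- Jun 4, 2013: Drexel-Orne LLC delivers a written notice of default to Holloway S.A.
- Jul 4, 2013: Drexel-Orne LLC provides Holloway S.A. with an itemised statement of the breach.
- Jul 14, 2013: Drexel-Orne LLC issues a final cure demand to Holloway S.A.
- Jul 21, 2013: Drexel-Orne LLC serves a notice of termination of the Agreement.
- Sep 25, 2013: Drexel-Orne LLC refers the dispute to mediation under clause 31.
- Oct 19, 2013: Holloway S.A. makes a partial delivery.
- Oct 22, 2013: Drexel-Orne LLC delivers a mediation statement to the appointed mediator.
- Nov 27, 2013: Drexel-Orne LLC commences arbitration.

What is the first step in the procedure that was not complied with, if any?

Step 1: the window is 5–35 days after May 16, 2013 (when the breach is discovered), so May 21, 2013 through Jun 20, 2013; Jun 4, 2013 falls inside that range.
Step 2: the window is 18–36 days after Jun 19, 2013 (end of the 15-day review period, which began when the default notice is delivered on Jun 4, 2013), so Jul 7, 2013 through Jul 25, 2013; done Jul 4, 2013 — 3 days before the window opened.
The procedure was therefore not followed at step 2.

Step 2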